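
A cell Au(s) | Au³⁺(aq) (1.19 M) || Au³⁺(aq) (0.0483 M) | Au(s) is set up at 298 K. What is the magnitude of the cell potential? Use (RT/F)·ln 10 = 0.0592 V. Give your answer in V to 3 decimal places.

0.027 V

For a concentration cell E°cell = 0, since both electrodes use the same couple.
The compartment with the higher Au³⁺(aq) concentration (1.19 M) acts as the cathode; ions are reduced there and produced at the dilute (0.0483 M) anode.
With n = 3, Ecell = −(0.0592/3)·log([dilute]/[conc]) = −(0.0592/3)·log(0.0483/1.19) = +0.027 V.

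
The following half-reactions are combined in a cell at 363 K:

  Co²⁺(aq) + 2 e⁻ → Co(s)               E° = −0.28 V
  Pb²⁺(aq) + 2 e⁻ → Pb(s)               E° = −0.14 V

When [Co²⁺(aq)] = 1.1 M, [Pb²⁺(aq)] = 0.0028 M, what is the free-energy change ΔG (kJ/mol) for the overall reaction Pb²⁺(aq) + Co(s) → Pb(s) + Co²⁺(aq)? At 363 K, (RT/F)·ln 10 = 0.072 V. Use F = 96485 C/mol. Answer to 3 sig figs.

E°cell = −0.14 − (−0.28) = +0.14 V; the balanced reaction transfers n = 2 electrons.
Q = [Co²⁺(aq)] / [Pb²⁺(aq)] = 393, so log Q = 2.594 and E = +0.14 − (0.072/2)(2.594) = +0.0466 V.
ΔG = −nFE = −(2)(96485)(+0.0466) J/mol = −8.99 kJ/mol.

−8.99 kJ/mol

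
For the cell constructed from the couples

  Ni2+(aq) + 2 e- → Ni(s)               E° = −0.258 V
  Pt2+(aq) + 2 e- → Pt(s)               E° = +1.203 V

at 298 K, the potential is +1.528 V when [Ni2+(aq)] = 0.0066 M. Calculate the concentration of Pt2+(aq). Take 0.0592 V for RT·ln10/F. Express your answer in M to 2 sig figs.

1.2 M

The Pt²⁺/Pt couple has the larger reduction potential, so it is the cathode: E°cell = +1.203 − (−0.258) = +1.461 V and n = 2.
Rearranging E = E° − (0.0592/n)·log Q gives log Q = 2(+1.461 − (+1.528))/0.0592 = −2.264.
For Pt2+(aq) + Ni(s) → Pt(s) + Ni2+(aq), the reaction quotient is Q = [Ni2+(aq)] / [Pt2+(aq)].
Substituting the known concentrations and solving, log [Pt2+(aq)] = 0.084 and [Pt2+(aq)] = 1.2 M.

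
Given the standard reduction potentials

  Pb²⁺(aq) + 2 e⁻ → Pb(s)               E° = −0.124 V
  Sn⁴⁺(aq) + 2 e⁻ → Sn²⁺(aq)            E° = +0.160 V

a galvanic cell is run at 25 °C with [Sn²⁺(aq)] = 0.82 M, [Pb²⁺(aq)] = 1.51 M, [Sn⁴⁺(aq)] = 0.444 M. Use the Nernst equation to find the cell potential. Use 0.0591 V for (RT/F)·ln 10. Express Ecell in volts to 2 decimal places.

The Sn⁴⁺/Sn²⁺ couple has the more positive E°, so it is the cathode; Pb²⁺/Pb is the anode.
E°cell = +0.160 − (−0.124) = +0.284 V, with n = 2 electrons transferred.
Balancing gives Sn⁴⁺(aq) + Pb(s) → Sn²⁺(aq) + Pb²⁺(aq); hence Q = ([Sn²⁺(aq)]·[Pb²⁺(aq)]) / [Sn⁴⁺(aq)] = 2.79 (log Q = 0.445).
E = E° − (0.0591/n)·log Q = +0.284 − (0.0591/2)(0.445) = +0.27 V.

+0.27 V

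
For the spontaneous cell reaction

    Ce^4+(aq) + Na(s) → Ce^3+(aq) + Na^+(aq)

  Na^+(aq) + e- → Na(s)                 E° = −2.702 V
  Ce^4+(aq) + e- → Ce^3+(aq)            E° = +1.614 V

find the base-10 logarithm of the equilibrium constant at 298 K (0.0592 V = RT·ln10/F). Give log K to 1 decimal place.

log K = 72.9

The Ce⁴⁺/Ce³⁺ couple is reduced (cathode); E°cell = +1.614 − (−2.702) = +4.316 V with n = 1.
At equilibrium E = 0, so log K = nE°cell / 0.0592 = (1)(+4.316) / 0.0592 = 72.9.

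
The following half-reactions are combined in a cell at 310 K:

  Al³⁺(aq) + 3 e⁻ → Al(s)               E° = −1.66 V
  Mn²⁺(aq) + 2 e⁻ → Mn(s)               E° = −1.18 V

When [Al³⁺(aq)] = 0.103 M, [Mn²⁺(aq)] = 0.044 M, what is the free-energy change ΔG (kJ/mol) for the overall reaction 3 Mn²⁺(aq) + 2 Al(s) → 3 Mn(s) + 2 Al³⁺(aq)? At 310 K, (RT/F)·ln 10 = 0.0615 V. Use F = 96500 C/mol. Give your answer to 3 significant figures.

−265 kJ/mol

With Mn²⁺/Mn reduced at the cathode, E°cell = −1.18 − (−1.66) = +0.48 V and n = 6.
The reaction quotient is [Al³⁺(aq)]^2 / [Mn²⁺(aq)]^3 = 125; by Nernst, E = +0.48 − (0.0615/6)(2.095) = +0.4585 V.
Finally ΔG = −nFE = −(6)(96500 C/mol)(+0.4585 V) = −265 kJ/mol.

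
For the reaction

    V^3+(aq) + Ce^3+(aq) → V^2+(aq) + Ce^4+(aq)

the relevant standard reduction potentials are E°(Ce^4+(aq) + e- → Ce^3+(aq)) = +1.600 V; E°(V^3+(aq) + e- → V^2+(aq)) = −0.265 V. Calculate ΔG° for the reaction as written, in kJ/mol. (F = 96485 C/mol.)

+180 kJ/mol

In the reaction as written V^3+(aq) is reduced, so the V³⁺/V²⁺ couple is the cathode and Ce⁴⁺/Ce³⁺ is the anode.
E°cell = −0.265 − (+1.600) = −1.865 V; balancing electrons gives n = 1.
ΔG° = −nFE°cell = −(1)(96485)(−1.865) J/mol = +180 kJ/mol.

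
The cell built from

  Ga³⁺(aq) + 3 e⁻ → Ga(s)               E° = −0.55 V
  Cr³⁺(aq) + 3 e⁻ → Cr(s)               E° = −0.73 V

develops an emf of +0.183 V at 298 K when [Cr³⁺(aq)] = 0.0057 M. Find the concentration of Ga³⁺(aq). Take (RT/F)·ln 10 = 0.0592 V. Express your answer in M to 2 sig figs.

The Ga³⁺/Ga couple has the larger reduction potential, so it is the cathode: E°cell = −0.55 − (−0.73) = +0.18 V and n = 3.
Rearranging E = E° − (0.0592/n)·log Q gives log Q = 3(+0.18 − (+0.183))/0.0592 = −0.152.
Balancing electrons gives Ga³⁺(aq) + Cr(s) → Ga(s) + Cr³⁺(aq); thus Q = [Cr³⁺(aq)] / [Ga³⁺(aq)].
Solving for the unknown gives log [Ga³⁺(aq)] = −2.092, so [Ga³⁺(aq)] ≈ 0.0081 M.

0.0081 M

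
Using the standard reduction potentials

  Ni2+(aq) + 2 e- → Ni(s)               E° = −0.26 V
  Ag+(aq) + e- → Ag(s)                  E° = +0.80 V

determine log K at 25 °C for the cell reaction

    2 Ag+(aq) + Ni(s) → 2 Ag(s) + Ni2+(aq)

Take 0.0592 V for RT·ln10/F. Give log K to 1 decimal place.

The Ag⁺/Ag couple is reduced (cathode); E°cell = +0.80 − (−0.26) = +1.06 V with n = 2.
At equilibrium E = 0, so log K = nE°cell / 0.0592 = (2)(+1.06) / 0.0592 = 35.8.

log K = 35.8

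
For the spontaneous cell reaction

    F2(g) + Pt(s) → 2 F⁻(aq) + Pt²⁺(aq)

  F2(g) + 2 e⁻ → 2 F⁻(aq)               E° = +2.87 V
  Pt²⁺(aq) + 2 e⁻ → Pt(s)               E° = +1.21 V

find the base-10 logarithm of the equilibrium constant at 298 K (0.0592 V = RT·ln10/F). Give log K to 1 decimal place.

The F₂/F⁻ couple is reduced (cathode); E°cell = +2.87 − (+1.21) = +1.66 V with n = 2.
At equilibrium E = 0, so log K = nE°cell / 0.0592 = (2)(+1.66) / 0.0592 = 56.1.

log K = 56.1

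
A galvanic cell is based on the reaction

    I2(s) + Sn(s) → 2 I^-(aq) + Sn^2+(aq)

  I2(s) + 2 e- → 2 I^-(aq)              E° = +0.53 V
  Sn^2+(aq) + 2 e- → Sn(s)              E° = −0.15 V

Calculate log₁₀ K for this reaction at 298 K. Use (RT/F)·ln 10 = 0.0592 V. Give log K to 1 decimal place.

log K = 23.0

The I₂/I⁻ couple is reduced (cathode); E°cell = +0.53 − (−0.15) = +0.68 V with n = 2.
At equilibrium E = 0, so log K = nE°cell / 0.0592 = (2)(+0.68) / 0.0592 = 23.0.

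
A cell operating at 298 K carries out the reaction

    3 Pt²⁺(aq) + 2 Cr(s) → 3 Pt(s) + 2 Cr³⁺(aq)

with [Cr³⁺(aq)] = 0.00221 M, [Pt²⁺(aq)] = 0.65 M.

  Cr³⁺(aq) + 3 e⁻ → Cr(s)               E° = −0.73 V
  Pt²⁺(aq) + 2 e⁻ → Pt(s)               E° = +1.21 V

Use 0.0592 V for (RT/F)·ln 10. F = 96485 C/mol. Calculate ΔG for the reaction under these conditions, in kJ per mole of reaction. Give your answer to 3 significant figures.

−1150 kJ/mol

The standard cell potential is +1.21 − (−0.73) = +1.94 V, with n = 6 electrons in the balanced equation.
The reaction quotient is [Cr³⁺(aq)]^2 / [Pt²⁺(aq)]^3 = 1.78×10^−5; by Nernst, E = +1.94 − (0.0592/6)(−4.750) = +1.9869 V.
ΔG = −nFE = −(6)(96485)(+1.9869) J/mol = −1150 kJ/mol.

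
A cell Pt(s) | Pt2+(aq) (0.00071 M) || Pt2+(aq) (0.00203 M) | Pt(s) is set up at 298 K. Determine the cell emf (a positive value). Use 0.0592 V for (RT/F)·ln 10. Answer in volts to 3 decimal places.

0.014 V

For a concentration cell E°cell = 0, since both electrodes use the same couple.
The compartment with the higher Pt2+(aq) concentration (0.00203 M) acts as the cathode; ions are reduced there and produced at the dilute (0.00071 M) anode.
With n = 2, Ecell = −(0.0592/2)·log([dilute]/[conc]) = −(0.0592/2)·log(0.00071/0.00203) = +0.014 V.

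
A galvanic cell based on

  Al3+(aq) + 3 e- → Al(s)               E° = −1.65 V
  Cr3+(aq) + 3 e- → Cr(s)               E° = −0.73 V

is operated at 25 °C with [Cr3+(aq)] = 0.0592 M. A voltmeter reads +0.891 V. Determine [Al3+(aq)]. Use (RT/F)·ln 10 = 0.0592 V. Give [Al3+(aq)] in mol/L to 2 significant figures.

1.7 M

The Cr³⁺/Cr couple has the larger reduction potential, so it is the cathode: E°cell = −0.73 − (−1.65) = +0.92 V and n = 3.
From the Nernst equation, log Q = n(E° − E)/0.0592 = 3·(+0.92 − (+0.891))/0.0592 = 1.470.
For Cr3+(aq) + Al(s) → Cr(s) + Al3+(aq), the reaction quotient is Q = [Al3+(aq)] / [Cr3+(aq)].
Substituting the known concentrations and solving, log [Al3+(aq)] = 0.242 and [Al3+(aq)] = 1.7 M.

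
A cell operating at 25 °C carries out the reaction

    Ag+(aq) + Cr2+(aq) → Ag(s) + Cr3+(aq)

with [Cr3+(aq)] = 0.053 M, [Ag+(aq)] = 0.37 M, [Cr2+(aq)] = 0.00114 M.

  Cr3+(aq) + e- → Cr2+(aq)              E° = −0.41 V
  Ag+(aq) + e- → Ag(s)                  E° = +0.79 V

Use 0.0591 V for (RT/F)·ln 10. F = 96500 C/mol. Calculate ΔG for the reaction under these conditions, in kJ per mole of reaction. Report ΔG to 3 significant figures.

−104 kJ/mol

With Ag⁺/Ag reduced at the cathode, E°cell = +0.79 − (−0.41) = +1.20 V and n = 1.
Q = [Cr3+(aq)] / ([Ag+(aq)]·[Cr2+(aq)]) = 126, so log Q = 2.099 and E = +1.20 − (0.0591/1)(2.099) = +1.0759 V.
ΔG = −nFE = −(1)(96500)(+1.0759) J/mol = −104 kJ/mol.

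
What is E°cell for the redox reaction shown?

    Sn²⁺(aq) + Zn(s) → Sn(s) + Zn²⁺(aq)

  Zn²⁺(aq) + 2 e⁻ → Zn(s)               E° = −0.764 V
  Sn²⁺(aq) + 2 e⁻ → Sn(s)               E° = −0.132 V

Sn²⁺(aq) gains electrons, so the Sn²⁺/Sn couple is the cathode; the Zn²⁺/Zn couple is the anode.
E°cell = E°(cathode) − E°(anode) = −0.132 − (−0.764) = +0.632 V.

+0.632 V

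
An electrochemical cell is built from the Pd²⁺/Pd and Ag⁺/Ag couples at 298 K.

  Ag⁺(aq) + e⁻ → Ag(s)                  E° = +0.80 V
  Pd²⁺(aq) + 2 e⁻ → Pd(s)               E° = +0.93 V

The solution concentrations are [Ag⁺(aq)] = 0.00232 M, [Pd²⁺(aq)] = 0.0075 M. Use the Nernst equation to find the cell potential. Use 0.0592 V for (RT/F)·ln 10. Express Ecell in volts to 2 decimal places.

+0.22 V

The Pd²⁺/Pd couple has the more positive E°, so it is the cathode; Ag⁺/Ag is the anode.
E°cell = E°cat − E°an = +0.93 − (+0.80) = +0.13 V; n = 2.
The balanced reaction is Pd²⁺(aq) + 2 Ag(s) → Pd(s) + 2 Ag⁺(aq), so Q = [Ag⁺(aq)]^2 / [Pd²⁺(aq)] = 0.000718 and log Q = −3.144.
Applying E = E° − (RT ln10/nF)·log Q gives +0.13 − (0.0592/2)(−3.144) = +0.22 V.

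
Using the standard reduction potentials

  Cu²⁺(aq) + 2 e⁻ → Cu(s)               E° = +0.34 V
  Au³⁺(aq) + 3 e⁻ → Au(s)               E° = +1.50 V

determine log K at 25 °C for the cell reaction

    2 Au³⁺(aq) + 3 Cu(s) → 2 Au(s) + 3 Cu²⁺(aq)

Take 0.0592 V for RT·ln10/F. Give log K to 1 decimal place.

log K = 117.6

The Au³⁺/Au couple is reduced (cathode); E°cell = +1.50 − (+0.34) = +1.16 V with n = 6.
At equilibrium E = 0, so log K = nE°cell / 0.0592 = (6)(+1.16) / 0.0592 = 117.6.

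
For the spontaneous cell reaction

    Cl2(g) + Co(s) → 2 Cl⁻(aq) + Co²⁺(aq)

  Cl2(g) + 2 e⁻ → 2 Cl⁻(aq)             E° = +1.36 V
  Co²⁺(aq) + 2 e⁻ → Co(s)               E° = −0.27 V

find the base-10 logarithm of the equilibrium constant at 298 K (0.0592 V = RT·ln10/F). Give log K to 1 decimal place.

log K = 55.1

The Cl₂/Cl⁻ couple is reduced (cathode); E°cell = +1.36 − (−0.27) = +1.63 V with n = 2.
At equilibrium E = 0, so log K = nE°cell / 0.0592 = (2)(+1.63) / 0.0592 = 55.1.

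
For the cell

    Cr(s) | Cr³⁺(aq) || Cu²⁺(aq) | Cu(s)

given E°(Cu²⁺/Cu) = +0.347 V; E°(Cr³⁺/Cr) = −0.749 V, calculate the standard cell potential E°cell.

+1.096 V

By convention the left-hand electrode in cell notation is the anode (oxidation) and the right-hand electrode is the cathode (reduction).
E°cell = E°(right) − E°(left) = +0.347 − (−0.749) = +1.096 V.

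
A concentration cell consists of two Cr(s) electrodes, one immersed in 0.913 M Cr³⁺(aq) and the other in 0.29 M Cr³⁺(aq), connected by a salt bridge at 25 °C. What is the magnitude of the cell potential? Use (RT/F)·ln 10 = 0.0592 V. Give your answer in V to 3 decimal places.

For a concentration cell E°cell = 0, since both electrodes use the same couple.
The compartment with the higher Cr³⁺(aq) concentration (0.913 M) acts as the cathode; ions are reduced there and produced at the dilute (0.29 M) anode.
With n = 3, Ecell = −(0.0592/3)·log([dilute]/[conc]) = −(0.0592/3)·log(0.29/0.913) = +0.010 V.

0.010 V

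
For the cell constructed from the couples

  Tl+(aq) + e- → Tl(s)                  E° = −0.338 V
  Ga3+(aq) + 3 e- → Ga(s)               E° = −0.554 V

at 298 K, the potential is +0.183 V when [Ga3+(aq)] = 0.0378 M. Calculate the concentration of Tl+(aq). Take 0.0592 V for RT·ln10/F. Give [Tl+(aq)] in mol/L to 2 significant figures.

0.093 M

With Tl⁺/Tl at the cathode and Ga³⁺/Ga at the anode, E°cell = −0.338 − (−0.554) = +0.216 V (n = 3).
From the Nernst equation, log Q = n(E° − E)/0.0592 = 3·(+0.216 − (+0.183))/0.0592 = 1.672.
Balancing electrons gives 3 Tl+(aq) + Ga(s) → 3 Tl(s) + Ga3+(aq); thus Q = [Ga3+(aq)] / [Tl+(aq)]^3.
Isolating [Tl+(aq)] in Q = 10^{1.672} yields log [Tl+(aq)] = −1.032, i.e. 0.093 M.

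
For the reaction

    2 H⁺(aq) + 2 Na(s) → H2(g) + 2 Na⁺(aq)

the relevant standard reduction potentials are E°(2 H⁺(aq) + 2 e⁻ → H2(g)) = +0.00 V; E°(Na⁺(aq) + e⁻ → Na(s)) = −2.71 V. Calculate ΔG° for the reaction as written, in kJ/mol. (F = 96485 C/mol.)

In the reaction as written H⁺(aq) is reduced, so the 2H⁺/H₂ couple is the cathode and Na⁺/Na is the anode.
E°cell = +0.00 − (−2.71) = +2.71 V; balancing electrons gives n = 2.
ΔG° = −nFE°cell = −(2)(96485)(+2.71) J/mol = −523 kJ/mol.

−523 kJ/mol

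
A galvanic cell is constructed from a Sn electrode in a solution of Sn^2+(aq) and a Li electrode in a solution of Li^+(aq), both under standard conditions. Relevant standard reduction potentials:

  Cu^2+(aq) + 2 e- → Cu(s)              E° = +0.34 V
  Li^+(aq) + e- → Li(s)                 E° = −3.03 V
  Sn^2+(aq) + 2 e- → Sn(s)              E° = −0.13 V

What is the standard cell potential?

+2.90 V

The Sn²⁺/Sn couple has the higher E°, so Sn ion is reduced (cathode) and Li is oxidized (anode).
E°cell = E°(cathode) − E°(anode) = −0.13 − (−3.03) = +2.90 V.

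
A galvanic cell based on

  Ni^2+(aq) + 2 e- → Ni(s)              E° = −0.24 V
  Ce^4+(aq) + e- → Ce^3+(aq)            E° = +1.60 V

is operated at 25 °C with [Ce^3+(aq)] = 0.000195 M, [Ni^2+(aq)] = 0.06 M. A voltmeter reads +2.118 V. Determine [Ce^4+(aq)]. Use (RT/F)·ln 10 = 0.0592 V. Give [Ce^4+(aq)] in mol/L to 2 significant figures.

2.4 M

With Ce⁴⁺/Ce³⁺ at the cathode and Ni²⁺/Ni at the anode, E°cell = +1.60 − (−0.24) = +1.84 V (n = 2).
Since E = E° − (0.0592/n)·log Q, log Q = n(E° − E)/0.0592 = −9.392.
For 2 Ce^4+(aq) + Ni(s) → 2 Ce^3+(aq) + Ni^2+(aq), the reaction quotient is Q = ([Ce^3+(aq)]^2·[Ni^2+(aq)]) / [Ce^4+(aq)]^2.
Substituting the known concentrations and solving, log [Ce^4+(aq)] = 0.375 and [Ce^4+(aq)] = 2.4 M.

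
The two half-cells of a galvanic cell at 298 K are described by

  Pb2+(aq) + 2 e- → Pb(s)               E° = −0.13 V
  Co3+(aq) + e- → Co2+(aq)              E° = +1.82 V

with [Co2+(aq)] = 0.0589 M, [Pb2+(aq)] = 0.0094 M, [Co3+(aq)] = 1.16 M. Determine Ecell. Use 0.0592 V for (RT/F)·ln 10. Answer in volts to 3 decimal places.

Since E°(Co³⁺/Co²⁺) > E°(Pb²⁺/Pb), Co³⁺/Co²⁺ serves as the cathode.
The standard potential is +1.82 − (−0.13) = +1.95 V and the balanced reaction transfers n = 2 electrons.
The balanced reaction is 2 Co3+(aq) + Pb(s) → 2 Co2+(aq) + Pb2+(aq), so Q = ([Co2+(aq)]^2·[Pb2+(aq)]) / [Co3+(aq)]^2 = 2.42×10^−5 and log Q = −4.616.
Applying E = E° − (RT ln10/nF)·log Q gives +1.95 − (0.0592/2)(−4.616) = +2.087 V.

+2.087 V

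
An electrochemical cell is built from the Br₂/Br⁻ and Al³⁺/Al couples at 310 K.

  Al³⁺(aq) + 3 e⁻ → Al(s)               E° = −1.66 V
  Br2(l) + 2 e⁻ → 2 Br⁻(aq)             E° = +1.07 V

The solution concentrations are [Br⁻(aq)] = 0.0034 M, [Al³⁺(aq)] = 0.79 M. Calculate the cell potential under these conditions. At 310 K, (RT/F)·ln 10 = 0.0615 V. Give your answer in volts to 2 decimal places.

Since E°(Br₂/Br⁻) > E°(Al³⁺/Al), Br₂/Br⁻ serves as the cathode.
E°cell = +1.07 − (−1.66) = +2.73 V, with n = 6 electrons transferred.
For the overall reaction 3 Br2(l) + 2 Al(s) → 6 Br⁻(aq) + 2 Al³⁺(aq), Q = [Br⁻(aq)]^6·[Al³⁺(aq)]^2 = 9.64×10^−16, giving log Q = −15.016.
E = E° − (0.0615/n)·log Q = +2.73 − (0.0615/6)(−15.016) = +2.88 V.

+2.88 V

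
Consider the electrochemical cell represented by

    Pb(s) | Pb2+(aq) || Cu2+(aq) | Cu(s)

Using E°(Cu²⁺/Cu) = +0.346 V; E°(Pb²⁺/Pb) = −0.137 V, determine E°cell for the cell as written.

By convention the left-hand electrode in cell notation is the anode (oxidation) and the right-hand electrode is the cathode (reduction).
E°cell = E°(right) − E°(left) = +0.346 − (−0.137) = +0.483 V.

+0.483 V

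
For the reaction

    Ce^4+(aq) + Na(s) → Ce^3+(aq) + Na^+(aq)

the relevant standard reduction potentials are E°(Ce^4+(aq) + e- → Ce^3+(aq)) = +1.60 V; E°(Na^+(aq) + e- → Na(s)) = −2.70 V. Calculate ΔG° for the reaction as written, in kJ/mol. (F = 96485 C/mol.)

In the reaction as written Ce^4+(aq) is reduced, so the Ce⁴⁺/Ce³⁺ couple is the cathode and Na⁺/Na is the anode.
E°cell = +1.60 − (−2.70) = +4.30 V; balancing electrons gives n = 1.
ΔG° = −nFE°cell = −(1)(96485)(+4.30) J/mol = −415 kJ/mol.

−415 kJ/mol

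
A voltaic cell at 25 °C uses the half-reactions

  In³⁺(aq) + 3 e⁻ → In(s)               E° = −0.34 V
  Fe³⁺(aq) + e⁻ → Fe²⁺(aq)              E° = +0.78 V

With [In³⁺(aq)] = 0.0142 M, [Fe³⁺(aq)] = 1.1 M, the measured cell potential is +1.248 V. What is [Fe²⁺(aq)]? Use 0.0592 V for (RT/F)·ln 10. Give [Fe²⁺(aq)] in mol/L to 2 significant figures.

The Fe³⁺/Fe²⁺ couple has the larger reduction potential, so it is the cathode: E°cell = +0.78 − (−0.34) = +1.12 V and n = 3.
Since E = E° − (0.0592/n)·log Q, log Q = n(E° − E)/0.0592 = −6.486.
For 3 Fe³⁺(aq) + In(s) → 3 Fe²⁺(aq) + In³⁺(aq), the reaction quotient is Q = ([Fe²⁺(aq)]^3·[In³⁺(aq)]) / [Fe³⁺(aq)]^3.
Solving for the unknown gives log [Fe²⁺(aq)] = −1.505, so [Fe²⁺(aq)] ≈ 0.031 M.

0.031 M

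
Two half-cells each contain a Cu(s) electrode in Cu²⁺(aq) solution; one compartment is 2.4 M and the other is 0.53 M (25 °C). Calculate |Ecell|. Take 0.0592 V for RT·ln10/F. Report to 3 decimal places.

0.019 V

For a concentration cell E°cell = 0, since both electrodes use the same couple.
The compartment with the higher Cu²⁺(aq) concentration (2.4 M) acts as the cathode; ions are reduced there and produced at the dilute (0.53 M) anode.
With n = 2, Ecell = −(0.0592/2)·log([dilute]/[conc]) = −(0.0592/2)·log(0.53/2.4) = +0.019 V.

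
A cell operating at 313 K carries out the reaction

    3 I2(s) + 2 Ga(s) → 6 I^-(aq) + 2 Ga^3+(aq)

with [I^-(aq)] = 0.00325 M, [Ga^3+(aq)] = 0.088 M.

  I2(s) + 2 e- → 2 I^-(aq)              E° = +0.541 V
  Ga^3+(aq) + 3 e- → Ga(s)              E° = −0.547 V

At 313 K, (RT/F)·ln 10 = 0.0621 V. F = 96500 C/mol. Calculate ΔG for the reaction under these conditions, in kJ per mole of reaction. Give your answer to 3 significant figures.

−732 kJ/mol

E°cell = +0.541 − (−0.547) = +1.088 V; the balanced reaction transfers n = 6 electrons.
The reaction quotient is [I^-(aq)]^6·[Ga^3+(aq)]^2 = 9.13×10^−18; by Nernst, E = +1.088 − (0.0621/6)(−17.040) = +1.2644 V.
ΔG = −nFE = −(6)(96500)(+1.2644) J/mol = −732 kJ/mol.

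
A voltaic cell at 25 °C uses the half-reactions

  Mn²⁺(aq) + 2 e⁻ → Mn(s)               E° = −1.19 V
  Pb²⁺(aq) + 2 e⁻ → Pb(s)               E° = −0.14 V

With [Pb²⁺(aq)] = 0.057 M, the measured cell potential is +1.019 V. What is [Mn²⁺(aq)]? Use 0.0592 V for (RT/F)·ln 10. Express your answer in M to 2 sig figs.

0.64 M

The Pb²⁺/Pb couple has the larger reduction potential, so it is the cathode: E°cell = −0.14 − (−1.19) = +1.05 V and n = 2.
Since E = E° − (0.0592/n)·log Q, log Q = n(E° − E)/0.0592 = 1.047.
For Pb²⁺(aq) + Mn(s) → Pb(s) + Mn²⁺(aq), the reaction quotient is Q = [Mn²⁺(aq)] / [Pb²⁺(aq)].
Isolating [Mn²⁺(aq)] in Q = 10^{1.047} yields log [Mn²⁺(aq)] = −0.197, i.e. 0.64 M.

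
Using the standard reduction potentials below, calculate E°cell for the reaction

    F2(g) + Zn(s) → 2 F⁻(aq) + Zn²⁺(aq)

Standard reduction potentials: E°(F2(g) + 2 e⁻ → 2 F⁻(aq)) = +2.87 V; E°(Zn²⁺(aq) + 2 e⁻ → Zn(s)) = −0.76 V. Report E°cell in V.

F2(g) gains electrons, so the F₂/F⁻ couple is the cathode; the Zn²⁺/Zn couple is the anode.
E°cell = E°(cathode) − E°(anode) = +2.87 − (−0.76) = +3.63 V.
The positive value indicates the reaction is spontaneous as written.

+3.63 V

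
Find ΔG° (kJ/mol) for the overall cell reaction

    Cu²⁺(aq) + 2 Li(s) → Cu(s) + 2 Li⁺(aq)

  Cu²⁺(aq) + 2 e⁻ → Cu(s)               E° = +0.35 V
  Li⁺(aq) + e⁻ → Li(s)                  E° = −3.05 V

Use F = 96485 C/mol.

In the reaction as written Cu²⁺(aq) is reduced, so the Cu²⁺/Cu couple is the cathode and Li⁺/Li is the anode.
E°cell = +0.35 − (−3.05) = +3.40 V; balancing electrons gives n = 2.
ΔG° = −nFE°cell = −(2)(96485)(+3.40) J/mol = −656 kJ/mol.

−656 kJ/mol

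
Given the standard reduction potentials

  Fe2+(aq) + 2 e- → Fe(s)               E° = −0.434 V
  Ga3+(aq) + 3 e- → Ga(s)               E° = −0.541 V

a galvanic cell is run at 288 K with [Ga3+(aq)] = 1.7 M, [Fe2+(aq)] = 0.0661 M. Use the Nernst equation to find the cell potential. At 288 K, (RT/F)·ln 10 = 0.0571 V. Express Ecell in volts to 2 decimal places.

+0.07 V

Fe²⁺/Fe is reduced (cathode, E° = −0.434 V) and Ga³⁺/Ga is oxidized (anode).
E°cell = −0.434 − (−0.541) = +0.107 V, with n = 6 electrons transferred.
Balancing gives 3 Fe2+(aq) + 2 Ga(s) → 3 Fe(s) + 2 Ga3+(aq); hence Q = [Ga3+(aq)]^2 / [Fe2+(aq)]^3 = 1×10^4 (log Q = 4.000).
Applying E = E° − (RT ln10/nF)·log Q gives +0.107 − (0.0571/6)(4.000) = +0.07 V.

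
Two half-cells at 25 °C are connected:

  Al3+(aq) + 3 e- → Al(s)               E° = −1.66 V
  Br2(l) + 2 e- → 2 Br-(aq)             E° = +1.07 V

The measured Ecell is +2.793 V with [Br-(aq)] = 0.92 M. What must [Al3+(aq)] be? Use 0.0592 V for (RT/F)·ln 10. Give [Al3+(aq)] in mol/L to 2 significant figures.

With Br₂/Br⁻ at the cathode and Al³⁺/Al at the anode, E°cell = +1.07 − (−1.66) = +2.73 V (n = 6).
Rearranging E = E° − (0.0592/n)·log Q gives log Q = 6(+2.73 − (+2.793))/0.0592 = −6.385.
Balancing electrons gives 3 Br2(l) + 2 Al(s) → 6 Br-(aq) + 2 Al3+(aq); thus Q = [Br-(aq)]^6·[Al3+(aq)]^2.
Solving for the unknown gives log [Al3+(aq)] = −3.084, so [Al3+(aq)] ≈ 0.00082 M.

0.00082 M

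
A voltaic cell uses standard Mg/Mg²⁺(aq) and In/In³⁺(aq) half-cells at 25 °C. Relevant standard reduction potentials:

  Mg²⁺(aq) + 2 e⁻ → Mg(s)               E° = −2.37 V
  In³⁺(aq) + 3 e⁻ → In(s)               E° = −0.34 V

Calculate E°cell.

+2.03 V

The In³⁺/In couple has the higher E°, so In ion is reduced (cathode) and Mg is oxidized (anode).
E°cell = E°(cathode) − E°(anode) = −0.34 − (−2.37) = +2.03 V.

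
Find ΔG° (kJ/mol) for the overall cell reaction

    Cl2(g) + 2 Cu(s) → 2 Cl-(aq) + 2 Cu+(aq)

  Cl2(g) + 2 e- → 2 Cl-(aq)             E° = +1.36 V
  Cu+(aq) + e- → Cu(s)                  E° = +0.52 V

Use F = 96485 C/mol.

−162 kJ/mol

In the reaction as written Cl2(g) is reduced, so the Cl₂/Cl⁻ couple is the cathode and Cu⁺/Cu is the anode.
E°cell = +1.36 − (+0.52) = +0.84 V; balancing electrons gives n = 2.
ΔG° = −nFE°cell = −(2)(96485)(+0.84) J/mol = −162 kJ/mol.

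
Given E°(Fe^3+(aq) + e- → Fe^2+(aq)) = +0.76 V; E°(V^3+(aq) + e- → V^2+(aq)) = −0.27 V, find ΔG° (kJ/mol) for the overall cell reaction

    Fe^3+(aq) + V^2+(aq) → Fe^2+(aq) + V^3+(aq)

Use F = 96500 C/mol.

In the reaction as written Fe^3+(aq) is reduced, so the Fe³⁺/Fe²⁺ couple is the cathode and V³⁺/V²⁺ is the anode.
E°cell = +0.76 − (−0.27) = +1.03 V; balancing electrons gives n = 1.
ΔG° = −nFE°cell = −(1)(96500)(+1.03) J/mol = −99.4 kJ/mol.

−99.4 kJ/mol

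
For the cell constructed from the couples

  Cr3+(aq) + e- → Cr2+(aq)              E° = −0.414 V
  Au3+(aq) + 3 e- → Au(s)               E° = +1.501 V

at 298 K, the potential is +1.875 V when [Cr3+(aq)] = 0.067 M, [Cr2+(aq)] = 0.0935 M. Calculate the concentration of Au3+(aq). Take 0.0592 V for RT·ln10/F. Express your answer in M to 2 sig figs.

0.0035 M

With Au³⁺/Au at the cathode and Cr³⁺/Cr²⁺ at the anode, E°cell = +1.501 − (−0.414) = +1.915 V (n = 3).
From the Nernst equation, log Q = n(E° − E)/0.0592 = 3·(+1.915 − (+1.875))/0.0592 = 2.027.
For Au3+(aq) + 3 Cr2+(aq) → Au(s) + 3 Cr3+(aq), the reaction quotient is Q = [Cr3+(aq)]^3 / ([Au3+(aq)]·[Cr2+(aq)]^3).
Substituting the known concentrations and solving, log [Au3+(aq)] = −2.461 and [Au3+(aq)] = 0.0035 M.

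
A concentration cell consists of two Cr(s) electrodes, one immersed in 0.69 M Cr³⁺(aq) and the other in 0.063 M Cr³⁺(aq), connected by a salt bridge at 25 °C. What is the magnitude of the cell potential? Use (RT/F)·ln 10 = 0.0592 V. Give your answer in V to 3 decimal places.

For a concentration cell E°cell = 0, since both electrodes use the same couple.
The compartment with the higher Cr³⁺(aq) concentration (0.69 M) acts as the cathode; ions are reduced there and produced at the dilute (0.063 M) anode.
With n = 3, Ecell = −(0.0592/3)·log([dilute]/[conc]) = −(0.0592/3)·log(0.063/0.69) = +0.021 V.

0.021 V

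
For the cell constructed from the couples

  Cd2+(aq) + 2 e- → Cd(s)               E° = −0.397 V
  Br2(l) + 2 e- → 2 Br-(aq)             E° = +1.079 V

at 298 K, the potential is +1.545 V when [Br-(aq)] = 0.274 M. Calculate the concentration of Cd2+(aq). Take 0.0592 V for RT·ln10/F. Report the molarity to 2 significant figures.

0.062 M

With Br₂/Br⁻ at the cathode and Cd²⁺/Cd at the anode, E°cell = +1.079 − (−0.397) = +1.476 V (n = 2).
From the Nernst equation, log Q = n(E° − E)/0.0592 = 2·(+1.476 − (+1.545))/0.0592 = −2.331.
For Br2(l) + Cd(s) → 2 Br-(aq) + Cd2+(aq), the reaction quotient is Q = [Br-(aq)]^2·[Cd2+(aq)].
Substituting the known concentrations and solving, log [Cd2+(aq)] = −1.207 and [Cd2+(aq)] = 0.062 M.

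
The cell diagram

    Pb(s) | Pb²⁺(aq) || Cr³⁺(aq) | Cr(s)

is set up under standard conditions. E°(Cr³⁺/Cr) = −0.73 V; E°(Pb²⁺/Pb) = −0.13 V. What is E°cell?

−0.60 V

By convention the left-hand electrode in cell notation is the anode (oxidation) and the right-hand electrode is the cathode (reduction).
E°cell = E°(right) − E°(left) = −0.73 − (−0.13) = −0.60 V.
The negative sign shows that, as written, the cell would require an external voltage to drive the reaction.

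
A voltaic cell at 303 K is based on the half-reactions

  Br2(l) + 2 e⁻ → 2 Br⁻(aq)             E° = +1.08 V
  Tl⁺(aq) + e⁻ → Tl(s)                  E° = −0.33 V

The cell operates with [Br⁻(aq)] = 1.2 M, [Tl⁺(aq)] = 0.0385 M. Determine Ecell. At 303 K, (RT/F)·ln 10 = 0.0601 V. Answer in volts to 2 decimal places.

Since E°(Br₂/Br⁻) > E°(Tl⁺/Tl), Br₂/Br⁻ serves as the cathode.
E°cell = E°cat − E°an = +1.08 − (−0.33) = +1.41 V; n = 2.
The balanced reaction is Br2(l) + 2 Tl(s) → 2 Br⁻(aq) + 2 Tl⁺(aq), so Q = [Br⁻(aq)]^2·[Tl⁺(aq)]^2 = 0.00213 and log Q = −2.671.
By the Nernst equation, E = +1.41 − (0.0601/2)·(−2.671) = +1.49 V.

+1.49 V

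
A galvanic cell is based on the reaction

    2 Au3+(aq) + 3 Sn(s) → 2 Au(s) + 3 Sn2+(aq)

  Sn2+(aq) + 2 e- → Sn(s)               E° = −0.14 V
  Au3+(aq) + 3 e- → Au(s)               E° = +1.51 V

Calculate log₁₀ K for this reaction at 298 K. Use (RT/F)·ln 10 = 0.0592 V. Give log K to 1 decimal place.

log K = 167.2

The Au³⁺/Au couple is reduced (cathode); E°cell = +1.51 − (−0.14) = +1.65 V with n = 6.
At equilibrium E = 0, so log K = nE°cell / 0.0592 = (6)(+1.65) / 0.0592 = 167.2.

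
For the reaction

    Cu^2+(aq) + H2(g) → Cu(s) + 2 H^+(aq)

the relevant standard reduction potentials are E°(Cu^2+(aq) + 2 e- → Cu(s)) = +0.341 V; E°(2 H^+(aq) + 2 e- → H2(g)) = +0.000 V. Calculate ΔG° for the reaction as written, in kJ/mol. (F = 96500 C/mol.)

−65.8 kJ/mol

In the reaction as written Cu^2+(aq) is reduced, so the Cu²⁺/Cu couple is the cathode and 2H⁺/H₂ is the anode.
E°cell = +0.341 − (+0.000) = +0.341 V; balancing electrons gives n = 2.
ΔG° = −nFE°cell = −(2)(96500)(+0.341) J/mol = −65.8 kJ/mol.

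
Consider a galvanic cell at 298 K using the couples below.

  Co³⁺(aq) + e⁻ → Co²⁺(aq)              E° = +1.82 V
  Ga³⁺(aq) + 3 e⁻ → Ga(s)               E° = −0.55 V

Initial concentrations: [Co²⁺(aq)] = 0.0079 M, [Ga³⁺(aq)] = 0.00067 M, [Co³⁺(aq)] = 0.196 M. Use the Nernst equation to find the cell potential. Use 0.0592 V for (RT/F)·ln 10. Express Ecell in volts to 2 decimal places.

+2.52 V

Co³⁺/Co²⁺ is reduced (cathode, E° = +1.82 V) and Ga³⁺/Ga is oxidized (anode).
E°cell = +1.82 − (−0.55) = +2.37 V, with n = 3 electrons transferred.
The balanced reaction is 3 Co³⁺(aq) + Ga(s) → 3 Co²⁺(aq) + Ga³⁺(aq), so Q = ([Co²⁺(aq)]^3·[Ga³⁺(aq)]) / [Co³⁺(aq)]^3 = 4.39×10^−8 and log Q = −7.358.
By the Nernst equation, E = +2.37 − (0.0592/3)·(−7.358) = +2.52 V.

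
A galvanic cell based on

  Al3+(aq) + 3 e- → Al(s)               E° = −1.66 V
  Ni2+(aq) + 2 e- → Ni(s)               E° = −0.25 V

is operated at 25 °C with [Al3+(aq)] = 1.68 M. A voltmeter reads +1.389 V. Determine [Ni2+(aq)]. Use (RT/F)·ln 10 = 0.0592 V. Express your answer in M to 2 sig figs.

0.28 M

Ni²⁺/Ni is the cathode (higher E°); E°cell = −0.25 − (−1.66) = +1.41 V with n = 6.
Rearranging E = E° − (0.0592/n)·log Q gives log Q = 6(+1.41 − (+1.389))/0.0592 = 2.128.
Balancing electrons gives 3 Ni2+(aq) + 2 Al(s) → 3 Ni(s) + 2 Al3+(aq); thus Q = [Al3+(aq)]^2 / [Ni2+(aq)]^3.
Isolating [Ni2+(aq)] in Q = 10^{2.128} yields log [Ni2+(aq)] = −0.559, i.e. 0.28 M.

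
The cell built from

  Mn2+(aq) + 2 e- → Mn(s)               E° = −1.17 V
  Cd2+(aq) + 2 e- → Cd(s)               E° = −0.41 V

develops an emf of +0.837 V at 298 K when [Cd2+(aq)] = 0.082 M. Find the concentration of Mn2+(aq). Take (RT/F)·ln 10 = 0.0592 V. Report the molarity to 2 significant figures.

Cd²⁺/Cd is the cathode (higher E°); E°cell = −0.41 − (−1.17) = +0.76 V with n = 2.
Since E = E° − (0.0592/n)·log Q, log Q = n(E° − E)/0.0592 = −2.601.
Balancing electrons gives Cd2+(aq) + Mn(s) → Cd(s) + Mn2+(aq); thus Q = [Mn2+(aq)] / [Cd2+(aq)].
Solving for the unknown gives log [Mn2+(aq)] = −3.687, so [Mn2+(aq)] ≈ 0.00021 M.

0.00021 M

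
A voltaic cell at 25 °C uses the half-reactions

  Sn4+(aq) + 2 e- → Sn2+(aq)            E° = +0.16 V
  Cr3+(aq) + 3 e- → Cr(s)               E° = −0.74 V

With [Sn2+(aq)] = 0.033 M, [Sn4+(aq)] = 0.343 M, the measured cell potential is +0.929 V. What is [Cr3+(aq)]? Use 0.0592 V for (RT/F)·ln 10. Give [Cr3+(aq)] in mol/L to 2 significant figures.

1.1 M

With Sn⁴⁺/Sn²⁺ at the cathode and Cr³⁺/Cr at the anode, E°cell = +0.16 − (−0.74) = +0.90 V (n = 6).
Since E = E° − (0.0592/n)·log Q, log Q = n(E° − E)/0.0592 = −2.939.
The balanced reaction is 3 Sn4+(aq) + 2 Cr(s) → 3 Sn2+(aq) + 2 Cr3+(aq), so Q = ([Sn2+(aq)]^3·[Cr3+(aq)]^2) / [Sn4+(aq)]^3.
Solving for the unknown gives log [Cr3+(aq)] = 0.056, so [Cr3+(aq)] ≈ 1.1 M.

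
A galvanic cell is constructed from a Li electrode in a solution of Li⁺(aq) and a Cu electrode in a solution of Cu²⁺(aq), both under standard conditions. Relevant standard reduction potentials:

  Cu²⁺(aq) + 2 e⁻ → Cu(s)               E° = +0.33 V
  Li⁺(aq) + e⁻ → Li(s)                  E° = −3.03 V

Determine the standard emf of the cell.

+3.36 V

The Cu²⁺/Cu couple has the higher E°, so Cu ion is reduced (cathode) and Li is oxidized (anode).
E°cell = E°(cathode) − E°(anode) = +0.33 − (−3.03) = +3.36 V.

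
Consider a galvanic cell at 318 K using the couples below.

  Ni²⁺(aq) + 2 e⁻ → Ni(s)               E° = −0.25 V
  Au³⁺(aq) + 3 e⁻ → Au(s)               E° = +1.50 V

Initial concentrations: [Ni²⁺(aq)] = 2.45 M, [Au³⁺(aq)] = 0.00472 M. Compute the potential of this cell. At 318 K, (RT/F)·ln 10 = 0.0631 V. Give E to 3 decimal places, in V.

+1.689 V

The Au³⁺/Au couple has the more positive E°, so it is the cathode; Ni²⁺/Ni is the anode.
E°cell = E°cat − E°an = +1.50 − (−0.25) = +1.75 V; n = 6.
For the overall reaction 2 Au³⁺(aq) + 3 Ni(s) → 2 Au(s) + 3 Ni²⁺(aq), Q = [Ni²⁺(aq)]^3 / [Au³⁺(aq)]^2 = 6.6×10^5, giving log Q = 5.820.
Applying E = E° − (RT ln10/nF)·log Q gives +1.75 − (0.0631/6)(5.820) = +1.689 V.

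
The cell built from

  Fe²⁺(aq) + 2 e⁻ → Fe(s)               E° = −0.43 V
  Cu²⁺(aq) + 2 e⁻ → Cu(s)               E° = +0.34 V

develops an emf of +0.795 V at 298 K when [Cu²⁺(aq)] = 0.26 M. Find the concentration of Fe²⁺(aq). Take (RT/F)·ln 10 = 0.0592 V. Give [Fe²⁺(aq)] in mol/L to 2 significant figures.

Cu²⁺/Cu is the cathode (higher E°); E°cell = +0.34 − (−0.43) = +0.77 V with n = 2.
Rearranging E = E° − (0.0592/n)·log Q gives log Q = 2(+0.77 − (+0.795))/0.0592 = −0.845.
The balanced reaction is Cu²⁺(aq) + Fe(s) → Cu(s) + Fe²⁺(aq), so Q = [Fe²⁺(aq)] / [Cu²⁺(aq)].
Solving for the unknown gives log [Fe²⁺(aq)] = −1.430, so [Fe²⁺(aq)] ≈ 0.037 M.

0.037 M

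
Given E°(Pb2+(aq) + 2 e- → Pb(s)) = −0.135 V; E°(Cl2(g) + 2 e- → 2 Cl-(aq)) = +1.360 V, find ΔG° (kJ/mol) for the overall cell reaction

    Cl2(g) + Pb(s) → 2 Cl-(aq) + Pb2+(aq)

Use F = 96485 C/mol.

In the reaction as written Cl2(g) is reduced, so the Cl₂/Cl⁻ couple is the cathode and Pb²⁺/Pb is the anode.
E°cell = +1.360 − (−0.135) = +1.495 V; balancing electrons gives n = 2.
ΔG° = −nFE°cell = −(2)(96485)(+1.495) J/mol = −288 kJ/mol.

−288 kJ/mol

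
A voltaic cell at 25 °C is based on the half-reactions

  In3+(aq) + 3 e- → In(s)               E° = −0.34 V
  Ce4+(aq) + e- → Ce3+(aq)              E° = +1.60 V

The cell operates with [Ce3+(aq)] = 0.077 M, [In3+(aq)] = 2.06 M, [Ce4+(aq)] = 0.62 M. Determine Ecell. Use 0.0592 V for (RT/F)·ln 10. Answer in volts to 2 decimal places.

Ce⁴⁺/Ce³⁺ is reduced (cathode, E° = +1.60 V) and In³⁺/In is oxidized (anode).
E°cell = +1.60 − (−0.34) = +1.94 V, with n = 3 electrons transferred.
The balanced reaction is 3 Ce4+(aq) + In(s) → 3 Ce3+(aq) + In3+(aq), so Q = ([Ce3+(aq)]^3·[In3+(aq)]) / [Ce4+(aq)]^3 = 0.00395 and log Q = −2.404.
E = E° − (0.0592/n)·log Q = +1.94 − (0.0592/3)(−2.404) = +1.99 V.

+1.99 V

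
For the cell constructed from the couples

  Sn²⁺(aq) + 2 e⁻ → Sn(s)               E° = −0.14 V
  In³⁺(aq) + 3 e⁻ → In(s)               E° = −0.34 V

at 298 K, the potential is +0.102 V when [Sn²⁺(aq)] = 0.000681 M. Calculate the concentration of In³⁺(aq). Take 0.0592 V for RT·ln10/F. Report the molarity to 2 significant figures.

1.6 M

The Sn²⁺/Sn couple has the larger reduction potential, so it is the cathode: E°cell = −0.14 − (−0.34) = +0.20 V and n = 6.
Rearranging E = E° − (0.0592/n)·log Q gives log Q = 6(+0.20 − (+0.102))/0.0592 = 9.932.
Balancing electrons gives 3 Sn²⁺(aq) + 2 In(s) → 3 Sn(s) + 2 In³⁺(aq); thus Q = [In³⁺(aq)]^2 / [Sn²⁺(aq)]^3.
Solving for the unknown gives log [In³⁺(aq)] = 0.216, so [In³⁺(aq)] ≈ 1.6 M.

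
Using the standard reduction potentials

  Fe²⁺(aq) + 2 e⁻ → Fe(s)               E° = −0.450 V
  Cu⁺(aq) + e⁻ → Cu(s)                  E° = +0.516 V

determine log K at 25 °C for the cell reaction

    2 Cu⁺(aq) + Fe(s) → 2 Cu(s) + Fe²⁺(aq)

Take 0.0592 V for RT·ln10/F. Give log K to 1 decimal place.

The Cu⁺/Cu couple is reduced (cathode); E°cell = +0.516 − (−0.450) = +0.966 V with n = 2.
At equilibrium E = 0, so log K = nE°cell / 0.0592 = (2)(+0.966) / 0.0592 = 32.6.

log K = 32.6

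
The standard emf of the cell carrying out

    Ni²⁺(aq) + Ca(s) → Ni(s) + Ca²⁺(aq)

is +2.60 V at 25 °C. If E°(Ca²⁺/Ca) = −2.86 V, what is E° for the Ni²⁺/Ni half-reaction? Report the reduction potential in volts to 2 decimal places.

−0.26 V

In the reaction as written the Ni²⁺/Ni couple is reduced (cathode) and Ca²⁺/Ca is oxidized (anode), so E°cell = E°(Ni²⁺/Ni) − E°(Ca²⁺/Ca).
E°(Ni²⁺/Ni) = E°cell + E°(anode) = +2.60 + (−2.86) = −0.26 V.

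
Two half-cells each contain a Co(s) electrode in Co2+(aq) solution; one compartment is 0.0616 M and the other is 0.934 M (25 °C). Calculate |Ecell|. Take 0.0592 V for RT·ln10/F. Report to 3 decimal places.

0.035 V

For a concentration cell E°cell = 0, since both electrodes use the same couple.
The compartment with the higher Co2+(aq) concentration (0.934 M) acts as the cathode; ions are reduced there and produced at the dilute (0.0616 M) anode.
With n = 2, Ecell = −(0.0592/2)·log([dilute]/[conc]) = −(0.0592/2)·log(0.0616/0.934) = +0.035 V.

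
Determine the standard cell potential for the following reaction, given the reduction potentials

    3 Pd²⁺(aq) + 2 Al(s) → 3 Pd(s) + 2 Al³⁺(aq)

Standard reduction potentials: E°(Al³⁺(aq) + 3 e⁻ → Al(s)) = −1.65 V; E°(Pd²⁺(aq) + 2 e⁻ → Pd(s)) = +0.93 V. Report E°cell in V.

+2.58 V

In the reaction as written, Pd²⁺(aq) is reduced (cathode) and Al³⁺(aq) is produced by oxidation at the anode.
E°cell = E°(cathode) − E°(anode) = +0.93 − (−1.65) = +2.58 V.
The positive value indicates the reaction is spontaneous as written.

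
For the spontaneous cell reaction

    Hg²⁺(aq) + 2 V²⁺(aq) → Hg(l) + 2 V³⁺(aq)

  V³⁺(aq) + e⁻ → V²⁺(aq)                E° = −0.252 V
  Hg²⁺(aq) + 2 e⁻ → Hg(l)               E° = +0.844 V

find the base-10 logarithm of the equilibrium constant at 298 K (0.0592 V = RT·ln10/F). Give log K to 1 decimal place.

log K = 37.0

The Hg²⁺/Hg couple is reduced (cathode); E°cell = +0.844 − (−0.252) = +1.096 V with n = 2.
At equilibrium E = 0, so log K = nE°cell / 0.0592 = (2)(+1.096) / 0.0592 = 37.0.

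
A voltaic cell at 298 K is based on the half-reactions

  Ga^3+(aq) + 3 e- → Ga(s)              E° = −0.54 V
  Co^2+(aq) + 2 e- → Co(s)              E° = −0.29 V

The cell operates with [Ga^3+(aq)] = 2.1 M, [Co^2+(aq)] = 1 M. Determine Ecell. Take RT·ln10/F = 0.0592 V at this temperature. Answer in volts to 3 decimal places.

Since E°(Co²⁺/Co) > E°(Ga³⁺/Ga), Co²⁺/Co serves as the cathode.
E°cell = E°cat − E°an = −0.29 − (−0.54) = +0.25 V; n = 6.
For the overall reaction 3 Co^2+(aq) + 2 Ga(s) → 3 Co(s) + 2 Ga^3+(aq), Q = [Ga^3+(aq)]^2 / [Co^2+(aq)]^3 = 4.41, giving log Q = 0.644.
Applying E = E° − (RT ln10/nF)·log Q gives +0.25 − (0.0592/6)(0.644) = +0.244 V.

+0.244 V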